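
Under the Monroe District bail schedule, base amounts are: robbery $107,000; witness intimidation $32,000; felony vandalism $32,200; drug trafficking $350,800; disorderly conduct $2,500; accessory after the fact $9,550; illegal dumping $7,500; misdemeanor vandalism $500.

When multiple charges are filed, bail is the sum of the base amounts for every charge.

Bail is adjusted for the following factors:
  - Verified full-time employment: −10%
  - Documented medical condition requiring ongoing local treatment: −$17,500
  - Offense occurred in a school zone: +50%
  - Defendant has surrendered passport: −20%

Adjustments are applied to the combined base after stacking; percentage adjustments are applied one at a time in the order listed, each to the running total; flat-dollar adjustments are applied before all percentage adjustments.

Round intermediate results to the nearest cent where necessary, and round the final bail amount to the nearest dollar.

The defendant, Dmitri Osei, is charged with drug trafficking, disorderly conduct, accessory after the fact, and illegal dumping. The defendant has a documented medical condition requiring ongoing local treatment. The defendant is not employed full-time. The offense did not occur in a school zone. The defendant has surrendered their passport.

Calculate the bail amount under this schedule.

Base amounts from the schedule: drug trafficking $350,800; disorderly conduct $2,500; accessory after the fact $9,550; illegal dumping $7,500.
Stacking rule: sum of all bases. $350,800 + $2,500 + $9,550 + $7,500 = $370,350.
Documented medical condition requiring ongoing local treatment (−$17,500 flat): $370,350 − $17,500 = $352,850.
Defendant has surrendered passport (−20%): $352,850 × 0.8 = $282,280.

$282,280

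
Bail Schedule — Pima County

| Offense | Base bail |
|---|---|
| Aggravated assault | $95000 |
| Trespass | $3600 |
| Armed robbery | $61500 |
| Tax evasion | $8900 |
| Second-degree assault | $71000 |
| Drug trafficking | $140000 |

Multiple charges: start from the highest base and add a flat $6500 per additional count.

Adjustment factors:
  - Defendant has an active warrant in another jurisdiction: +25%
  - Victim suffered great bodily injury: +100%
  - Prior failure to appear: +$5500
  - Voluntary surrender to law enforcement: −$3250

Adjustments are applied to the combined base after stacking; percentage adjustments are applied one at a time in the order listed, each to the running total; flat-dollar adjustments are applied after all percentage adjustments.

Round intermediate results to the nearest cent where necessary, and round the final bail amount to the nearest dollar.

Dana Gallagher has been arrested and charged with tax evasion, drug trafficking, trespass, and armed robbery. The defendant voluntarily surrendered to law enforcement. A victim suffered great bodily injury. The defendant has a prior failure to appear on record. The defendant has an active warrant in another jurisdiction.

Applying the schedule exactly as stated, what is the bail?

Base amounts from the schedule: tax evasion $8900; drug trafficking $140000; trespass $3600; armed robbery $61500.
Stacking rule: highest base plus $6500 per additional charge. Highest is drug trafficking at $140000; 3 additional charges → +$19500. Combined base = $159500.
Defendant has an active warrant in another jurisdiction (+25%): $159500 × 1.25 = $199375.
Victim suffered great bodily injury (+100%): $199375 × 2 = $398750.
Prior failure to appear (+$5500 flat): $398750 + $5500 = $404250.
Voluntary surrender to law enforcement (−$3250 flat): $404250 − $3250 = $401000.

$401000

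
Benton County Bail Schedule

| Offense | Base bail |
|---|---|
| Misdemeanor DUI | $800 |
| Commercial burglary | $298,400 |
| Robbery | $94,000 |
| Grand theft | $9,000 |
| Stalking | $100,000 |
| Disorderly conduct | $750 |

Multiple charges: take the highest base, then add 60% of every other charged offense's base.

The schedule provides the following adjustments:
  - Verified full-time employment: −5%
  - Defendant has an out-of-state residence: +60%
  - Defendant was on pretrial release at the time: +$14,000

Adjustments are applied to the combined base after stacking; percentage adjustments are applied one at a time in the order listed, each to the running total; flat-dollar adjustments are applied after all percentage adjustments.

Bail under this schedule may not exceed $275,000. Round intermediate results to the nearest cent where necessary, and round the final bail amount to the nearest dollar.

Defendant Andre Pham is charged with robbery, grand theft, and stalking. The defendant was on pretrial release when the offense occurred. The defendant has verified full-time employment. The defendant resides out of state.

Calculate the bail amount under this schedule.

$259,936

Base amounts from the schedule: robbery $94,000; grand theft $9,000; stalking $100,000.
Stacking rule: highest base plus 60% of each additional charge. Highest is stalking at $100,000. Additional: $94,000 × 60% = $56,400; $9,000 × 60% = $5,400. Combined base = $100,000 + $61,800 = $161,800.
Verified full-time employment (−5%): $161,800 × 0.95 = $153,710.
Defendant has an out-of-state residence (+60%): $153,710 × 1.6 = $245,936.
Defendant was on pretrial release at the time (+$14,000 flat): $245,936 + $14,000 = $259,936.
$259,936 is within the $275,000 maximum.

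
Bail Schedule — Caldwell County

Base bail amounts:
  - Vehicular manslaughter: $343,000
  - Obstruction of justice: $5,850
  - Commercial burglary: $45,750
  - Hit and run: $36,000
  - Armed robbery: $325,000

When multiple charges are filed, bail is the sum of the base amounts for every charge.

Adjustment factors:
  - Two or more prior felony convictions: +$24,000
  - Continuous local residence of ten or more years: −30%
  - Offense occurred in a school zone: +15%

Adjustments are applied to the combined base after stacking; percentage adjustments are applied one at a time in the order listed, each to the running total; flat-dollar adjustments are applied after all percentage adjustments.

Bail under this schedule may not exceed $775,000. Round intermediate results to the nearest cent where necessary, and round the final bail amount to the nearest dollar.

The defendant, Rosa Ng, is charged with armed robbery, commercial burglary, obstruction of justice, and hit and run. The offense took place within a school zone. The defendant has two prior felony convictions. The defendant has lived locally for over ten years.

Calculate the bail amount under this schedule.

$356,143

Base amounts from the schedule: armed robbery $325,000; commercial burglary $45,750; obstruction of justice $5,850; hit and run $36,000.
Stacking rule: sum of all bases. $325,000 + $45,750 + $5,850 + $36,000 = $412,600.
Continuous local residence of ten or more years (−30%): $412,600 × 0.7 = $288,820.
Offense occurred in a school zone (+15%): $288,820 × 1.15 = $332,143.
Two or more prior felony convictions (+$24,000 flat): $332,143 + $24,000 = $356,143.
$356,143 is within the $775,000 maximum.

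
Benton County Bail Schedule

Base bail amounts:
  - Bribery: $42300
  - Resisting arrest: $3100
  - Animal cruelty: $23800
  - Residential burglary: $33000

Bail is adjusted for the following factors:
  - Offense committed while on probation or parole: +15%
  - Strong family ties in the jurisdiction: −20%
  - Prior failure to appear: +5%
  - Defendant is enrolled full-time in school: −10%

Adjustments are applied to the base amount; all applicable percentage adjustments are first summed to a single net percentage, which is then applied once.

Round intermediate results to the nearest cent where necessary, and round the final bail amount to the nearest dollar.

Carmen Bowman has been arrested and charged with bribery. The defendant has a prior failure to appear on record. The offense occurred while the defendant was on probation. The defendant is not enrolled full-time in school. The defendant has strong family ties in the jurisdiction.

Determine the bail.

$42300

Base amounts from the schedule: bribery $42300.
Single charge. Combined base = $42300.
Net percentage adjustment: +15% −20% +5% = +0%. $42300 × 1 = $42300.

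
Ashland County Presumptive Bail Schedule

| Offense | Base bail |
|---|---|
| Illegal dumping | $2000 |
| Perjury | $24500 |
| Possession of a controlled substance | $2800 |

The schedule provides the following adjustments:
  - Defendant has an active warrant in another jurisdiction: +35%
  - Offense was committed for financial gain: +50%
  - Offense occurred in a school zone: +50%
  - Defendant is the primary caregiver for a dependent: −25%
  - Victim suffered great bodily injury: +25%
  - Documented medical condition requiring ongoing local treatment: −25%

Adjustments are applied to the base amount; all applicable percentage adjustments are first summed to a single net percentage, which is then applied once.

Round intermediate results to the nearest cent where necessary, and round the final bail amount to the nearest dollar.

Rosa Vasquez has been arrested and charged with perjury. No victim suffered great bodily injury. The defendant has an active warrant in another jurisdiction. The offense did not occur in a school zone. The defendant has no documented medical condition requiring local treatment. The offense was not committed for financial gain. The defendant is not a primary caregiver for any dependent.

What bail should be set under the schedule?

$33075

Base amounts from the schedule: perjury $24500.
Single charge. Combined base = $24500.
Defendant has an active warrant in another jurisdiction (+35%): $24500 × 1.35 = $33075.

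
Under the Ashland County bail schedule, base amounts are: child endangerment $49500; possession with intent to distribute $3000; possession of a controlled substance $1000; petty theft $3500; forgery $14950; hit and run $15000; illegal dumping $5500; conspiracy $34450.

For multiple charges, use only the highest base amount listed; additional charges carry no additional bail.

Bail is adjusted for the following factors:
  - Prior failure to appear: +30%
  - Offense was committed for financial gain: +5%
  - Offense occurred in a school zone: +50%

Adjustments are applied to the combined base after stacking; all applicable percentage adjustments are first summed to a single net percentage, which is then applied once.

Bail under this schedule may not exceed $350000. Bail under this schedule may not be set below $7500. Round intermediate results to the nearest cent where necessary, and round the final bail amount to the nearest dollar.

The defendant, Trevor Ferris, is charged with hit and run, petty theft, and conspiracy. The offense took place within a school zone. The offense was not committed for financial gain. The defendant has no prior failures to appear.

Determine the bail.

$51675

Base amounts from the schedule: hit and run $15000; petty theft $3500; conspiracy $34450.
Stacking rule: use the highest base only. Highest is conspiracy at $34450. Combined base = $34450.
Offense occurred in a school zone (+50%): $34450 × 1.5 = $51675.
$51675 is within the $350000 maximum.
$51675 is at or above the $7500 minimum.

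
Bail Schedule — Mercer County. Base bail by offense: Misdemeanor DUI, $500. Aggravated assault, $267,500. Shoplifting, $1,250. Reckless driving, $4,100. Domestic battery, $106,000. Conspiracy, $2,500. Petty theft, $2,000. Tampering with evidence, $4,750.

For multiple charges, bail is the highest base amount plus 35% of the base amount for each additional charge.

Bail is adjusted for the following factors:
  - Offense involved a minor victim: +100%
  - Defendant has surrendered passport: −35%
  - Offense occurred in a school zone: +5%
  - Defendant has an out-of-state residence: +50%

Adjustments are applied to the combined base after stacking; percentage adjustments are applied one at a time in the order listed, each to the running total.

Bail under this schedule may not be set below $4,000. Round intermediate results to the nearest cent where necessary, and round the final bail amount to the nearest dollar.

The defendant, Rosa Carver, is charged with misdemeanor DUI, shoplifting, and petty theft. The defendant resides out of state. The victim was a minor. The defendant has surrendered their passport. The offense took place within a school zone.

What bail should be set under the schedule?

$5,349

Base amounts from the schedule: misdemeanor DUI $500; shoplifting $1,250; petty theft $2,000.
Stacking rule: highest base plus 35% of each additional charge. Highest is petty theft at $2,000. Additional: $500 × 35% = $175; $1,250 × 35% = $437.50. Combined base = $2,000 + $612.50 = $2,612.50.
Offense involved a minor victim (+100%): $2,612.50 × 2 = $5,225.
Defendant has surrendered passport (−35%): $5,225 × 0.65 = $3,396.25.
Offense occurred in a school zone (+5%): $3,396.25 × 1.05 = $3,566.06.
Defendant has an out-of-state residence (+50%): $3,566.06 × 1.5 = $5,349.09.
$5,349.09 is at or above the $4,000 minimum.
Rounded to the nearest dollar: $5,349.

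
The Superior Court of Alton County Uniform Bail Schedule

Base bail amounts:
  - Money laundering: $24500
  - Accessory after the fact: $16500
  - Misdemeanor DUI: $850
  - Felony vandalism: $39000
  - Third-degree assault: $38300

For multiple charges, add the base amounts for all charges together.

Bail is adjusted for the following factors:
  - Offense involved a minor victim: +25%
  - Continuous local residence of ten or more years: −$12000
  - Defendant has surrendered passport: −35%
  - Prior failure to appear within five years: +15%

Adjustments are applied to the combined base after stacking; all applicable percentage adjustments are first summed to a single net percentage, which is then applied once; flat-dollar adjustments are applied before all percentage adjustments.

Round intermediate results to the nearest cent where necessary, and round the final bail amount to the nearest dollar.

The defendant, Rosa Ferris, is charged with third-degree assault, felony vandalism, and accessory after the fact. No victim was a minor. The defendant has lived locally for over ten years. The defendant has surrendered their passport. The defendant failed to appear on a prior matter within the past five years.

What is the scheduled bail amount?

$65440

Base amounts from the schedule: third-degree assault $38300; felony vandalism $39000; accessory after the fact $16500.
Stacking rule: sum of all bases. $38300 + $39000 + $16500 = $93800.
Continuous local residence of ten or more years (−$12000 flat): $93800 − $12000 = $81800.
Net percentage adjustment: −35% +15% = −20%. $81800 × 0.8 = $65440.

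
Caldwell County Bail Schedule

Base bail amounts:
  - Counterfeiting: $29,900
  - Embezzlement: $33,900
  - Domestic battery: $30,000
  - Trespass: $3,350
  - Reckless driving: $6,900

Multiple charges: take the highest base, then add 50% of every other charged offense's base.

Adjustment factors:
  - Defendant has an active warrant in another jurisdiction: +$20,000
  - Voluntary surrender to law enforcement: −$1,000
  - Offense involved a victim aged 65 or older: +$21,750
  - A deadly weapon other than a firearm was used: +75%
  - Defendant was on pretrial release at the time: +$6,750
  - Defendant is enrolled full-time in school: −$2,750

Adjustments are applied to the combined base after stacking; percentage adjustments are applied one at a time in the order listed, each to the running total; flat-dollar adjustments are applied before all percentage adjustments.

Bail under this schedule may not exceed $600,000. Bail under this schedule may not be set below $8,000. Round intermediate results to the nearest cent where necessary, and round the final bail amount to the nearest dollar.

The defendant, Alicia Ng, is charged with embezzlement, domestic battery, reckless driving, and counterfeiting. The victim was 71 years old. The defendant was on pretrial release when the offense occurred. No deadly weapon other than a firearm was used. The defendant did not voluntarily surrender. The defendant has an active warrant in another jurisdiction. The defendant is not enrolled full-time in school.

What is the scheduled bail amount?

Base amounts from the schedule: embezzlement $33,900; domestic battery $30,000; reckless driving $6,900; counterfeiting $29,900.
Stacking rule: highest base plus 50% of each additional charge. Highest is embezzlement at $33,900. Additional: $30,000 × 50% = $15,000; $6,900 × 50% = $3,450; $29,900 × 50% = $14,950. Combined base = $33,900 + $33,400 = $67,300.
Defendant has an active warrant in another jurisdiction (+$20,000 flat): $67,300 + $20,000 = $87,300.
Offense involved a victim aged 65 or older (+$21,750 flat): $87,300 + $21,750 = $109,050.
Defendant was on pretrial release at the time (+$6,750 flat): $109,050 + $6,750 = $115,800.
$115,800 is within the $600,000 maximum.
$115,800 is at or above the $8,000 minimum.

$115,800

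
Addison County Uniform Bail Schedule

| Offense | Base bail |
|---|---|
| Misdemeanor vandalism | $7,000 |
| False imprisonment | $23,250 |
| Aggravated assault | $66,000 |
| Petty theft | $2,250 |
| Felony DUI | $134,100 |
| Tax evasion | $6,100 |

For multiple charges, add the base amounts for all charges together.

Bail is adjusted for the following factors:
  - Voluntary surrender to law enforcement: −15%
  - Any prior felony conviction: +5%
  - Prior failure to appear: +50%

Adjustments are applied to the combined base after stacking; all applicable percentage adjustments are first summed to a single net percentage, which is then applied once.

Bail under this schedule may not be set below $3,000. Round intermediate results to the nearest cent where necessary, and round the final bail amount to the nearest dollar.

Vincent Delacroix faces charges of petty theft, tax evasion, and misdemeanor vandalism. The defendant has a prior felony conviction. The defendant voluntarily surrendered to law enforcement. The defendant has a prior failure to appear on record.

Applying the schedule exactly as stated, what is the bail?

$21,490

Base amounts from the schedule: petty theft $2,250; tax evasion $6,100; misdemeanor vandalism $7,000.
Stacking rule: sum of all bases. $2,250 + $6,100 + $7,000 = $15,350.
Net percentage adjustment: −15% +5% +50% = +40%. $15,350 × 1.4 = $21,490.
$21,490 is at or above the $3,000 minimum.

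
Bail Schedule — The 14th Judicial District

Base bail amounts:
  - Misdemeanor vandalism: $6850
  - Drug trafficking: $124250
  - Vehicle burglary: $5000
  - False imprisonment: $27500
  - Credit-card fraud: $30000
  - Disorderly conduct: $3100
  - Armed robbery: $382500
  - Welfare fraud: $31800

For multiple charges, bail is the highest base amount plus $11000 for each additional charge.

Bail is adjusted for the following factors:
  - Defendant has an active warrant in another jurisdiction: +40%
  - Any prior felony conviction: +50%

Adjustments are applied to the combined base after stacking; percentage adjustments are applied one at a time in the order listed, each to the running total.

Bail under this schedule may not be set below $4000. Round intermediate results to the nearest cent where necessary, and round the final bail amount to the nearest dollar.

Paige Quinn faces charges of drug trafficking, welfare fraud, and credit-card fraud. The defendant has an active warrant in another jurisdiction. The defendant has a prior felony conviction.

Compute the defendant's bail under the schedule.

Base amounts from the schedule: drug trafficking $124250; welfare fraud $31800; credit-card fraud $30000.
Stacking rule: highest base plus $11000 per additional charge. Highest is drug trafficking at $124250; 2 additional charges → +$22000. Combined base = $146250.
Defendant has an active warrant in another jurisdiction (+40%): $146250 × 1.4 = $204750.
Any prior felony conviction (+50%): $204750 × 1.5 = $307125.
$307125 is at or above the $4000 minimum.

$307125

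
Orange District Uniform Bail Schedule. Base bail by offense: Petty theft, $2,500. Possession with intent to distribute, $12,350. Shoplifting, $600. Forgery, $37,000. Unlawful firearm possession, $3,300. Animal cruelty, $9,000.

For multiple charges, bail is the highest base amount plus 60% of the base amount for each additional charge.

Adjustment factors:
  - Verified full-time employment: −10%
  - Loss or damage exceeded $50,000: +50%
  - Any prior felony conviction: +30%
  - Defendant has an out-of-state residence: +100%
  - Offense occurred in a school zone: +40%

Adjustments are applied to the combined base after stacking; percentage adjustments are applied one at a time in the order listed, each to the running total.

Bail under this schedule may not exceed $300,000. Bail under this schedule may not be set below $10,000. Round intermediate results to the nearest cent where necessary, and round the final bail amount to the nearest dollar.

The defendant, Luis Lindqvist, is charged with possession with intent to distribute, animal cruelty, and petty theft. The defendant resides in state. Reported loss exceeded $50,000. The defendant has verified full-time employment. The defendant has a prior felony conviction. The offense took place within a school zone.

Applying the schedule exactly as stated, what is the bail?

$47,297

Base amounts from the schedule: possession with intent to distribute $12,350; animal cruelty $9,000; petty theft $2,500.
Stacking rule: highest base plus 60% of each additional charge. Highest is possession with intent to distribute at $12,350. Additional: $9,000 × 60% = $5,400; $2,500 × 60% = $1,500. Combined base = $12,350 + $6,900 = $19,250.
Verified full-time employment (−10%): $19,250 × 0.9 = $17,325.
Loss or damage exceeded $50,000 (+50%): $17,325 × 1.5 = $25,987.50.
Any prior felony conviction (+30%): $25,987.50 × 1.3 = $33,783.75.
Offense occurred in a school zone (+40%): $33,783.75 × 1.4 = $47,297.25.
$47,297.25 is within the $300,000 maximum.
$47,297.25 is at or above the $10,000 minimum.
Rounded to the nearest dollar: $47,297.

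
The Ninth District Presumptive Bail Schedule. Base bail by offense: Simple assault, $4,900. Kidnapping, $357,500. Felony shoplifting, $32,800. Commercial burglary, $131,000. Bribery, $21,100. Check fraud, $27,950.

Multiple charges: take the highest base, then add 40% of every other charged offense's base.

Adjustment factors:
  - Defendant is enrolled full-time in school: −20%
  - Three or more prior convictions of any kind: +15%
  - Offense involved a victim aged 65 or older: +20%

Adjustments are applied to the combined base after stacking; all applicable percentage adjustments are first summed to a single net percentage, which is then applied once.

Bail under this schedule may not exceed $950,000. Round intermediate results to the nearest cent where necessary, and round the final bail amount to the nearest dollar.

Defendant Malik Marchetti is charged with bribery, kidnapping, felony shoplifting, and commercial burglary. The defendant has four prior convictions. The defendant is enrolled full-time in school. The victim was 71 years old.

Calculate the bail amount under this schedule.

Base amounts from the schedule: bribery $21,100; kidnapping $357,500; felony shoplifting $32,800; commercial burglary $131,000.
Stacking rule: highest base plus 40% of each additional charge. Highest is kidnapping at $357,500. Additional: $21,100 × 40% = $8,440; $32,800 × 40% = $13,120; $131,000 × 40% = $52,400. Combined base = $357,500 + $73,960 = $431,460.
Net percentage adjustment: −20% +15% +20% = +15%. $431,460 × 1.15 = $496,179.
$496,179 is within the $950,000 maximum.

$496,179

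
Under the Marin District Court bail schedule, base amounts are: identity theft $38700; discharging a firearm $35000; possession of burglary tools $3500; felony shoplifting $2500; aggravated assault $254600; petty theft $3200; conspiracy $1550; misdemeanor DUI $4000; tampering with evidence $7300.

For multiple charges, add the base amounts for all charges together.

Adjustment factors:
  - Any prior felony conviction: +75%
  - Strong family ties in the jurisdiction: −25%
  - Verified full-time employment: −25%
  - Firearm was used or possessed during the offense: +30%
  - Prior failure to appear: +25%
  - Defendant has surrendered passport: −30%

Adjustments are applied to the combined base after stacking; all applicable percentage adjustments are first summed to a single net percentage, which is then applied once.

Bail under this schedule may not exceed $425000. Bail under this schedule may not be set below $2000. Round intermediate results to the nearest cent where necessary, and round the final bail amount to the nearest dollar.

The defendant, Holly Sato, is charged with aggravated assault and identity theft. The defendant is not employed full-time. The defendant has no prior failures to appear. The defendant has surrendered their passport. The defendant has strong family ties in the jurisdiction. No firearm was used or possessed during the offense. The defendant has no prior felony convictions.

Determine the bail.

$131985

Base amounts from the schedule: aggravated assault $254600; identity theft $38700.
Stacking rule: sum of all bases. $254600 + $38700 = $293300.
Net percentage adjustment: −25% −30% = −55%. $293300 × 0.45 = $131985.
$131985 is within the $425000 maximum.
$131985 is at or above the $2000 minimum.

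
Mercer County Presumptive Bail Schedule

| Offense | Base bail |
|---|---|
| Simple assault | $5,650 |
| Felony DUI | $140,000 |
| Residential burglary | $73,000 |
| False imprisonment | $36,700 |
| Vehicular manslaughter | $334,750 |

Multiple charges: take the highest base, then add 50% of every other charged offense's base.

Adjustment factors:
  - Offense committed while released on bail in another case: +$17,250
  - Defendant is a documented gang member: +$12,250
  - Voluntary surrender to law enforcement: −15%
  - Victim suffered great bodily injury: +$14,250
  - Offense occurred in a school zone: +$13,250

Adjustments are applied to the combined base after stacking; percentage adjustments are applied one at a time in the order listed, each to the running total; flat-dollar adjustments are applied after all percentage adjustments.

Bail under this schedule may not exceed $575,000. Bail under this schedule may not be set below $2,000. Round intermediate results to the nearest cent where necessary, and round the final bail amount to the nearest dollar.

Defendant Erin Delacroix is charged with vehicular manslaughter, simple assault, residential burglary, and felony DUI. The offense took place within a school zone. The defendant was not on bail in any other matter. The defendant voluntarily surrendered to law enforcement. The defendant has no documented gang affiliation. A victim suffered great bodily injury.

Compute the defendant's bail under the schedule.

Base amounts from the schedule: vehicular manslaughter $334,750; simple assault $5,650; residential burglary $73,000; felony DUI $140,000.
Stacking rule: highest base plus 50% of each additional charge. Highest is vehicular manslaughter at $334,750. Additional: $5,650 × 50% = $2,825; $73,000 × 50% = $36,500; $140,000 × 50% = $70,000. Combined base = $334,750 + $109,325 = $444,075.
Voluntary surrender to law enforcement (−15%): $444,075 × 0.85 = $377,463.75.
Victim suffered great bodily injury (+$14,250 flat): $377,463.75 + $14,250 = $391,713.75.
Offense occurred in a school zone (+$13,250 flat): $391,713.75 + $13,250 = $404,963.75.
$404,963.75 is within the $575,000 maximum.
$404,963.75 is at or above the $2,000 minimum.
Rounded to the nearest dollar: $404,964.

$404,964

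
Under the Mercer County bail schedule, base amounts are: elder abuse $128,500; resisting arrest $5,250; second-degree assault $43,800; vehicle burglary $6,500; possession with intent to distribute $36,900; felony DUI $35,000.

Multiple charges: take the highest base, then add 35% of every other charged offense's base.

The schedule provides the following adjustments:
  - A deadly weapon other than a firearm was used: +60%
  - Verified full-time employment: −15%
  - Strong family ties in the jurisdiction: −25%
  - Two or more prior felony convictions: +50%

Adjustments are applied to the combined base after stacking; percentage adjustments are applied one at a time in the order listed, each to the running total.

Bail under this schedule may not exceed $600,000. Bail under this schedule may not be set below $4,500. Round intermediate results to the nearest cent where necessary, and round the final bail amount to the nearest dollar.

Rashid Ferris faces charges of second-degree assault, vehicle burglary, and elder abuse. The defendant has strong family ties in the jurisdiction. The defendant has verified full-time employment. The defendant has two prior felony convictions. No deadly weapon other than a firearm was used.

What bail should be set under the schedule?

Base amounts from the schedule: second-degree assault $43,800; vehicle burglary $6,500; elder abuse $128,500.
Stacking rule: highest base plus 35% of each additional charge. Highest is elder abuse at $128,500. Additional: $43,800 × 35% = $15,330; $6,500 × 35% = $2,275. Combined base = $128,500 + $17,605 = $146,105.
Verified full-time employment (−15%): $146,105 × 0.85 = $124,189.25.
Strong family ties in the jurisdiction (−25%): $124,189.25 × 0.75 = $93,141.94.
Two or more prior felony convictions (+50%): $93,141.94 × 1.5 = $139,712.91.
$139,712.91 is within the $600,000 maximum.
$139,712.91 is at or above the $4,500 minimum.
Rounded to the nearest dollar: $139,713.

$139,713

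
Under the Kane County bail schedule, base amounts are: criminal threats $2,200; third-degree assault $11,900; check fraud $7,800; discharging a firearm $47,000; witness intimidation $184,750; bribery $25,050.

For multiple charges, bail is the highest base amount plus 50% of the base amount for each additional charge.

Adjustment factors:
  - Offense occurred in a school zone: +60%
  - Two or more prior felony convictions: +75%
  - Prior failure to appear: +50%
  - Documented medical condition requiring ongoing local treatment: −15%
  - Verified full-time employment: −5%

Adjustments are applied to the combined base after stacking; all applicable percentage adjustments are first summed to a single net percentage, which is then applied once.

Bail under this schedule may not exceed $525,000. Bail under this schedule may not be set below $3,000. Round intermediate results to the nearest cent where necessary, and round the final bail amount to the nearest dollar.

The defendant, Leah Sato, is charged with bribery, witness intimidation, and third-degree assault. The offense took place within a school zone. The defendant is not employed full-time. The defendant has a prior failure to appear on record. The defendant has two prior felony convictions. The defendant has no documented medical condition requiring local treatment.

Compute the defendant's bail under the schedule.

$525,000

Base amounts from the schedule: bribery $25,050; witness intimidation $184,750; third-degree assault $11,900.
Stacking rule: highest base plus 50% of each additional charge. Highest is witness intimidation at $184,750. Additional: $25,050 × 50% = $12,525; $11,900 × 50% = $5,950. Combined base = $184,750 + $18,475 = $203,225.
Net percentage adjustment: +60% +75% +50% = +185%. $203,225 × 2.85 = $579,191.25.
Result $579,191.25 exceeds the maximum of $525,000; bail is capped at $525,000.
$525,000 is at or above the $3,000 minimum.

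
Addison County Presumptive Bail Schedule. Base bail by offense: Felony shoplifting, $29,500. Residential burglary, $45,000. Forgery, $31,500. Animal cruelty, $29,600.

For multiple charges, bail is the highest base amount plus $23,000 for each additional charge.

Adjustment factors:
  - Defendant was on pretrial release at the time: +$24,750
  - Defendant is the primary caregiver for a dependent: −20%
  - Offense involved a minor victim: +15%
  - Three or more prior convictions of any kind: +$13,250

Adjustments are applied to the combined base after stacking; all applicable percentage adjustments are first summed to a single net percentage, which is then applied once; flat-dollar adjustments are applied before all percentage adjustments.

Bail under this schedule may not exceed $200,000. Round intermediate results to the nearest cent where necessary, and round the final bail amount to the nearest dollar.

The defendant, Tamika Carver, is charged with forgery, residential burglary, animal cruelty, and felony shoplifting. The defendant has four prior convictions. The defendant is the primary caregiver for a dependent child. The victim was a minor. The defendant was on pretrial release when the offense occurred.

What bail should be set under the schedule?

$144,400

Base amounts from the schedule: forgery $31,500; residential burglary $45,000; animal cruelty $29,600; felony shoplifting $29,500.
Stacking rule: highest base plus $23,000 per additional charge. Highest is residential burglary at $45,000; 3 additional charges → +$69,000. Combined base = $114,000.
Defendant was on pretrial release at the time (+$24,750 flat): $114,000 + $24,750 = $138,750.
Three or more prior convictions of any kind (+$13,250 flat): $138,750 + $13,250 = $152,000.
Net percentage adjustment: −20% +15% = −5%. $152,000 × 0.95 = $144,400.
$144,400 is within the $200,000 maximum.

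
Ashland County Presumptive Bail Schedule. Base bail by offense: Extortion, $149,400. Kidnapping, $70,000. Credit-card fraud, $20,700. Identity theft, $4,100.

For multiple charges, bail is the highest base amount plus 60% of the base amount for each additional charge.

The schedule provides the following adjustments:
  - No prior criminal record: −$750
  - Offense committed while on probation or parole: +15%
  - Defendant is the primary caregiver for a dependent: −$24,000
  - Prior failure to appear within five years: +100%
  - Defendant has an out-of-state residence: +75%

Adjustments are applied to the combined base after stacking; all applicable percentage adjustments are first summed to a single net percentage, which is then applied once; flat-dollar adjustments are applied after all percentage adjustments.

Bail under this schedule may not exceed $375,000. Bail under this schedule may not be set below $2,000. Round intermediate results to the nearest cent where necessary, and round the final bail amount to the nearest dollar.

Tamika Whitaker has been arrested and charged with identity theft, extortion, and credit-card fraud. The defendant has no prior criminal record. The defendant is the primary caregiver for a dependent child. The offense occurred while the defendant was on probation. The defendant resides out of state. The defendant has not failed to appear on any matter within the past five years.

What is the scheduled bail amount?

$287,382

Base amounts from the schedule: identity theft $4,100; extortion $149,400; credit-card fraud $20,700.
Stacking rule: highest base plus 60% of each additional charge. Highest is extortion at $149,400. Additional: $4,100 × 60% = $2,460; $20,700 × 60% = $12,420. Combined base = $149,400 + $14,880 = $164,280.
Net percentage adjustment: +15% +75% = +90%. $164,280 × 1.9 = $312,132.
No prior criminal record (−$750 flat): $312,132 − $750 = $311,382.
Defendant is the primary caregiver for a dependent (−$24,000 flat): $311,382 − $24,000 = $287,382.
$287,382 is within the $375,000 maximum.
$287,382 is at or above the $2,000 minimum.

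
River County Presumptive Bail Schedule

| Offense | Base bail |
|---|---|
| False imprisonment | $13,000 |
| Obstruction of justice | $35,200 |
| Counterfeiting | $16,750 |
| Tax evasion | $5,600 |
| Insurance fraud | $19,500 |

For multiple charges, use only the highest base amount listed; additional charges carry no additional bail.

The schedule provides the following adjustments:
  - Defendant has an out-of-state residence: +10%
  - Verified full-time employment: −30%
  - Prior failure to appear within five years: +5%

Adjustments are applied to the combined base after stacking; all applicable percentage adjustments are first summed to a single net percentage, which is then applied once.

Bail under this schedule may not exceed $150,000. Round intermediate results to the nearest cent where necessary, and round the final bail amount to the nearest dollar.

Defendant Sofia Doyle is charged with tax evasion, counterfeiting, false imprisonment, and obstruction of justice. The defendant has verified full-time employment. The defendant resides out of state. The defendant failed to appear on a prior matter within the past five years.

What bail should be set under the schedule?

$29,920

Base amounts from the schedule: tax evasion $5,600; counterfeiting $16,750; false imprisonment $13,000; obstruction of justice $35,200.
Stacking rule: use the highest base only. Highest is obstruction of justice at $35,200. Combined base = $35,200.
Net percentage adjustment: +10% −30% +5% = −15%. $35,200 × 0.85 = $29,920.
$29,920 is within the $150,000 maximum.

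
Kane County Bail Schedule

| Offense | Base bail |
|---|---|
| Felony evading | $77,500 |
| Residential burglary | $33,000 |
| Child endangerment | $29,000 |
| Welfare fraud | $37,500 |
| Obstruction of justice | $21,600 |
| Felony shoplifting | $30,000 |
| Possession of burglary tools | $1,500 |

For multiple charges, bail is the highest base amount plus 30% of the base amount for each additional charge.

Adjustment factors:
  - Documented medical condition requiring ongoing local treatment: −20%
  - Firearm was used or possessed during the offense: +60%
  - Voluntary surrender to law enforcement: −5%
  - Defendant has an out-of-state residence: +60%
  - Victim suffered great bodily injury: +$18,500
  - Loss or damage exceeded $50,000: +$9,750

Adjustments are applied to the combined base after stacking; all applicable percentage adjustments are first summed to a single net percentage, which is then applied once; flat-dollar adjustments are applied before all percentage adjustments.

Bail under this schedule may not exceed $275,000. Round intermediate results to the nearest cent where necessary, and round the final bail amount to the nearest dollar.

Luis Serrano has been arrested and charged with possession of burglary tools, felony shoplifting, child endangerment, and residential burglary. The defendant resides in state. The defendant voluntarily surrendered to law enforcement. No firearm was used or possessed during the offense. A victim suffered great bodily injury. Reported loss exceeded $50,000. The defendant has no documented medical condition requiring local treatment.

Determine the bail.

$75,430

Base amounts from the schedule: possession of burglary tools $1,500; felony shoplifting $30,000; child endangerment $29,000; residential burglary $33,000.
Stacking rule: highest base plus 30% of each additional charge. Highest is residential burglary at $33,000. Additional: $1,500 × 30% = $450; $30,000 × 30% = $9,000; $29,000 × 30% = $8,700. Combined base = $33,000 + $18,150 = $51,150.
Victim suffered great bodily injury (+$18,500 flat): $51,150 + $18,500 = $69,650.
Loss or damage exceeded $50,000 (+$9,750 flat): $69,650 + $9,750 = $79,400.
Voluntary surrender to law enforcement (−5%): $79,400 × 0.95 = $75,430.
$75,430 is within the $275,000 maximum.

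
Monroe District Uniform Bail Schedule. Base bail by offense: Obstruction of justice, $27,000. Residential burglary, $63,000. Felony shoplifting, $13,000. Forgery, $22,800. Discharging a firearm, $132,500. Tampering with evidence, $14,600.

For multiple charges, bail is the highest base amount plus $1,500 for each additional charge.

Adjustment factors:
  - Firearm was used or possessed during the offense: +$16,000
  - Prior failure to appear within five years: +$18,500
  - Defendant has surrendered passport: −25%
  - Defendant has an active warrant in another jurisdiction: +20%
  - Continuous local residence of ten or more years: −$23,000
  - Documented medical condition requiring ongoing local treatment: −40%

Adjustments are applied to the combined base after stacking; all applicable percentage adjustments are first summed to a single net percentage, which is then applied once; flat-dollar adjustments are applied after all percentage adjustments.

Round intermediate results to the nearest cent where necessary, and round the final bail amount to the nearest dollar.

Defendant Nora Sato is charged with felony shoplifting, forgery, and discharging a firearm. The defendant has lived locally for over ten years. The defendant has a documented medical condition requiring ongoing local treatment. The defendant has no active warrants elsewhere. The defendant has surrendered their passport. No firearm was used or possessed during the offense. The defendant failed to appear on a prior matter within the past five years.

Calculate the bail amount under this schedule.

$42,925

Base amounts from the schedule: felony shoplifting $13,000; forgery $22,800; discharging a firearm $132,500.
Stacking rule: highest base plus $1,500 per additional charge. Highest is discharging a firearm at $132,500; 2 additional charges → +$3,000. Combined base = $135,500.
Net percentage adjustment: −25% −40% = −65%. $135,500 × 0.35 = $47,425.
Prior failure to appear within five years (+$18,500 flat): $47,425 + $18,500 = $65,925.
Continuous local residence of ten or more years (−$23,000 flat): $65,925 − $23,000 = $42,925.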